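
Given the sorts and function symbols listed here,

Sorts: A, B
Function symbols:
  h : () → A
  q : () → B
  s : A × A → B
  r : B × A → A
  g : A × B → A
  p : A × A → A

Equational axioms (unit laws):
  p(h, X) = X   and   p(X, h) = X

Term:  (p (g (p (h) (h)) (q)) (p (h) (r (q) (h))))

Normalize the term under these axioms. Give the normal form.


1. (p (g (p (h) (h)) (q)) (p (h) (r (q) (h))))  →  (p (g (h) (q)) (p (h) (r (q) (h))))
2. (p (g (h) (q)) (p (h) (r (q) (h))))  →  (p (g (h) (q)) (r (q) (h)))

normal form = (p (g (h) (q)) (r (q) (h)))


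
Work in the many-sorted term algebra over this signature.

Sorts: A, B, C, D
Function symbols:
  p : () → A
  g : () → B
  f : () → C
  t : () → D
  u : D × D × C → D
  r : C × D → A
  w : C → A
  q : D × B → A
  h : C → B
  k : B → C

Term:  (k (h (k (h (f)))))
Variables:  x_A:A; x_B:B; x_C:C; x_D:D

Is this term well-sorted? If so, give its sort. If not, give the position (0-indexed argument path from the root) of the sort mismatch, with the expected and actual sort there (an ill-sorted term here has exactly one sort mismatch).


        (f) : C
      (h (f)) : B
    (k (h (f))) : C
  (h (k (h (f)))) : B
(k (h (k (h (f))))) : C

well-sorted; sort = C


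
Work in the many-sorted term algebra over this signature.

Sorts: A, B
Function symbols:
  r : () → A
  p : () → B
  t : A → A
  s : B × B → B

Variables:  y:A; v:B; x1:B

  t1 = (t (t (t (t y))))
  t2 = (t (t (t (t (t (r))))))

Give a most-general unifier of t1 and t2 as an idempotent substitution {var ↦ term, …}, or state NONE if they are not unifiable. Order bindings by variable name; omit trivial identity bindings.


{y ↦ (t (r))}


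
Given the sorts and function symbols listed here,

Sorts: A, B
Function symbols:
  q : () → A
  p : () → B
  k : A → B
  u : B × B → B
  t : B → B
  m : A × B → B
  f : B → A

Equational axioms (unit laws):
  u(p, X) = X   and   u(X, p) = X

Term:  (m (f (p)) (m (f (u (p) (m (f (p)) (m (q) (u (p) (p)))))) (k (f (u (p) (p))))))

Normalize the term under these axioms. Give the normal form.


1. (m (f (p)) (m (f (u (p) (m (f (p)) (m (q) (u (p) (p)))))) (k (f (u (p) (p))))))  →  (m (f (p)) (m (f (m (f (p)) (m (q) (u (p) (p))))) (k (f (u (p) (p))))))
2. (m (f (p)) (m (f (m (f (p)) (m (q) (u (p) (p))))) (k (f (u (p) (p))))))  →  (m (f (p)) (m (f (m (f (p)) (m (q) (p)))) (k (f (u (p) (p))))))
3. (m (f (p)) (m (f (m (f (p)) (m (q) (p)))) (k (f (u (p) (p))))))  →  (m (f (p)) (m (f (m (f (p)) (m (q) (p)))) (k (f (p)))))

normal form = (m (f (p)) (m (f (m (f (p)) (m (q) (p)))) (k (f (p)))))


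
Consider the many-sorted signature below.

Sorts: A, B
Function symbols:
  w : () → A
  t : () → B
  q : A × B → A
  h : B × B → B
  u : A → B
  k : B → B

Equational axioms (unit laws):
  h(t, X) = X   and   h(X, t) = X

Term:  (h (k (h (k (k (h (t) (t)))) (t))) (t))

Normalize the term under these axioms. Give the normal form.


normal form = (k (k (k (t))))

1. (h (k (h (k (k (h (t) (t)))) (t))) (t))  →  (k (h (k (k (h (t) (t)))) (t)))
2. (k (h (k (k (h (t) (t)))) (t)))  →  (k (k (k (h (t) (t)))))
3. (k (k (k (h (t) (t)))))  →  (k (k (k (t))))


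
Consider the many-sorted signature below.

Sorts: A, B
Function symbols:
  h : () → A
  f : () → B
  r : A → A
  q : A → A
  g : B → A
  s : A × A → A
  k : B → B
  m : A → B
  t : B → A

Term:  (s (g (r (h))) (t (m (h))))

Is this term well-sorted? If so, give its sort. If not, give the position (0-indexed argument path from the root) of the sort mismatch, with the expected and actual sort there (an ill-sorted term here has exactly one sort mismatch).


ill-sorted at position [0, 0]: expected B, got A

      (h) : A
    (r (h)) : A
  (g (r (h))) : ✗ arg 0 at [0, 0] has sort A, expected B
      (h) : A
    (m (h)) : B
  (t (m (h))) : A


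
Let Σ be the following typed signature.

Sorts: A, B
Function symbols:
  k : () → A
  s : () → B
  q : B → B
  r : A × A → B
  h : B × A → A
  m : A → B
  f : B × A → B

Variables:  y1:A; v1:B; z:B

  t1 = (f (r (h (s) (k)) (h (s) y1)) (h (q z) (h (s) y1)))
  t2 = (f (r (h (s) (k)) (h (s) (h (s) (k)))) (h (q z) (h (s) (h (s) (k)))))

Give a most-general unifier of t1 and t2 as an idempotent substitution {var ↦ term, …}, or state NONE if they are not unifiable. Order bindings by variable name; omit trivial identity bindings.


{y1 ↦ (h (s) (k))}


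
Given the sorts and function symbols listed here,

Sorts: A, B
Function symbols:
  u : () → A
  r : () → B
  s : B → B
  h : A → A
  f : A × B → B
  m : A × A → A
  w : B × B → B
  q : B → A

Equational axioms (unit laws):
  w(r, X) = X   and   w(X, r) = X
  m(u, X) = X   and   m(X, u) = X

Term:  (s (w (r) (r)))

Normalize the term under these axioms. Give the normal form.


normal form = (s (r))

1. (s (w (r) (r)))  →  (s (r))


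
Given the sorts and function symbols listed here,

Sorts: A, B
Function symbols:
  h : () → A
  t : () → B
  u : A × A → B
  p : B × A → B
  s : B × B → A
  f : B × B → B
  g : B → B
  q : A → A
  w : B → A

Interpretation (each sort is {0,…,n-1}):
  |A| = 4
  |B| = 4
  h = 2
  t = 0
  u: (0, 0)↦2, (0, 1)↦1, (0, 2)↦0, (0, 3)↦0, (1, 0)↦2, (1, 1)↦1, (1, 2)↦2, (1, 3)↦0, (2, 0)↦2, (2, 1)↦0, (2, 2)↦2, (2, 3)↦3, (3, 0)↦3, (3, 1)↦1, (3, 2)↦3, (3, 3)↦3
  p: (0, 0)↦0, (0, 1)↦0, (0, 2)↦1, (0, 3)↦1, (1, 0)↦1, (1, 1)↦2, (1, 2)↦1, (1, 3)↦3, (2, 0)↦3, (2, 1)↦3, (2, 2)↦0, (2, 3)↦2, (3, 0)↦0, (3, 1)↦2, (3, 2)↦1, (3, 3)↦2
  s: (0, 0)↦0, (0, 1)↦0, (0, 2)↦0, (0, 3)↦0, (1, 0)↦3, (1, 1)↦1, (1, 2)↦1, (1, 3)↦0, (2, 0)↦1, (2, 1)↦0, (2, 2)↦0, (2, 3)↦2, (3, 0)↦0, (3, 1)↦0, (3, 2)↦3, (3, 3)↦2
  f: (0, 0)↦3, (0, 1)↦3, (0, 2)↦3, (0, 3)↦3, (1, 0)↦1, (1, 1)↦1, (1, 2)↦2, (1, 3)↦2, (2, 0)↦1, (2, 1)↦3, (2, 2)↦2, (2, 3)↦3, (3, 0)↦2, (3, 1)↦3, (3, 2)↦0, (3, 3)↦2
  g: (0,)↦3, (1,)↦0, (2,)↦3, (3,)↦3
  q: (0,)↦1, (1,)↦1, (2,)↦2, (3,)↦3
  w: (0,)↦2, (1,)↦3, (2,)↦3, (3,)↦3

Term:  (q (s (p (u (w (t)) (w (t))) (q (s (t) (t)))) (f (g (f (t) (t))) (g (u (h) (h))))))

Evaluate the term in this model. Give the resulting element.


value = 3

  t = 0
  (w (t)) = w(0,) = 2
  t = 0
  (w (t)) = w(0,) = 2
  (u (w (t)) (w (t))) = u(2, 2) = 2
  t = 0
  t = 0
  (s (t) (t)) = s(0, 0) = 0
  (q (s (t) (t))) = q(0,) = 1
  (p (u (w (t)) (w (t))) (q (s (t) (t)))) = p(2, 1) = 3
  t = 0
  t = 0
  (f (t) (t)) = f(0, 0) = 3
  (g (f (t) (t))) = g(3,) = 3
  h = 2
  h = 2
  (u (h) (h)) = u(2, 2) = 2
  (g (u (h) (h))) = g(2,) = 3
  (f (g (f (t) (t))) (g (u (h) (h)))) = f(3, 3) = 2
  (s (p (u (w (t)) (w (t))) (q (s (t) (t)))) (f (g (f (t) (t))) (g (u (h) (h))))) = s(3, 2) = 3
  (q (s (p (u (w (t)) (w (t))) (q (s (t) (t)))) (f (g (f (t) (t))) (g (u (h) (h)))))) = q(3,) = 3


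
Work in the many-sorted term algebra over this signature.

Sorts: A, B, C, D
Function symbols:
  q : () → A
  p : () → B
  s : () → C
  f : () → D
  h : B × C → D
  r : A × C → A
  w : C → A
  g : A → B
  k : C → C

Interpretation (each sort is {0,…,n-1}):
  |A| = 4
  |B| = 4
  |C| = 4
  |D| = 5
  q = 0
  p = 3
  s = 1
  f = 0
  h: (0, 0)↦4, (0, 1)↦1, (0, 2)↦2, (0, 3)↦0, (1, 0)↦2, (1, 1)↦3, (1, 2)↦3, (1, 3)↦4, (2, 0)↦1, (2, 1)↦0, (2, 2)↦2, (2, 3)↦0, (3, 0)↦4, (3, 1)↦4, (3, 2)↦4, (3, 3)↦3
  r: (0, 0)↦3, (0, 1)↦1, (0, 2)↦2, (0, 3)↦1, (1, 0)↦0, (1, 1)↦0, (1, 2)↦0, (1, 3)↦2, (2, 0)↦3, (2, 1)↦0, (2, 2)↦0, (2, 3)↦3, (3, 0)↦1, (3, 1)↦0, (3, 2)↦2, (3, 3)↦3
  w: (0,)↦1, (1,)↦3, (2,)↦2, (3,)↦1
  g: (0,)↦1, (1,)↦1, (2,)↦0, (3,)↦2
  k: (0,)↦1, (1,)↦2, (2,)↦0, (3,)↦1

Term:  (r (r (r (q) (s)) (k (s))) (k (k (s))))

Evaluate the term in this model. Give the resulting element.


  q = 0
  s = 1
  (r (q) (s)) = r(0, 1) = 1
  s = 1
  (k (s)) = k(1,) = 2
  (r (r (q) (s)) (k (s))) = r(1, 2) = 0
  s = 1
  (k (s)) = k(1,) = 2
  (k (k (s))) = k(2,) = 0
  (r (r (r (q) (s)) (k (s))) (k (k (s)))) = r(0, 0) = 3

value = 3


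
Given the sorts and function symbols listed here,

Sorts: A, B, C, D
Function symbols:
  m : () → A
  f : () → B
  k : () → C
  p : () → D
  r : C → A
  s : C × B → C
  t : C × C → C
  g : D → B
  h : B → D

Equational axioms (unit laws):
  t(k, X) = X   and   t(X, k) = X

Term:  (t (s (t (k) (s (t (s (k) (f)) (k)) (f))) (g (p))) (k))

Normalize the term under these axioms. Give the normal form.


normal form = (s (s (s (k) (f)) (f)) (g (p)))

1. (t (s (t (k) (s (t (s (k) (f)) (k)) (f))) (g (p))) (k))  →  (s (t (k) (s (t (s (k) (f)) (k)) (f))) (g (p)))
2. (s (t (k) (s (t (s (k) (f)) (k)) (f))) (g (p)))  →  (s (s (t (s (k) (f)) (k)) (f)) (g (p)))
3. (s (s (t (s (k) (f)) (k)) (f)) (g (p)))  →  (s (s (s (k) (f)) (f)) (g (p)))


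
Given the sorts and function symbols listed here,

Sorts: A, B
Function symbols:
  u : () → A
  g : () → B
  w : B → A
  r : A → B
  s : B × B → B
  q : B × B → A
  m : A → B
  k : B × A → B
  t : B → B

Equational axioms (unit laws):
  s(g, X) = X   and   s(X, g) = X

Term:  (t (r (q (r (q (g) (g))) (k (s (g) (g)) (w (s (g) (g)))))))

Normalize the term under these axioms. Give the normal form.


1. (t (r (q (r (q (g) (g))) (k (s (g) (g)) (w (s (g) (g)))))))  →  (t (r (q (r (q (g) (g))) (k (g) (w (s (g) (g)))))))
2. (t (r (q (r (q (g) (g))) (k (g) (w (s (g) (g)))))))  →  (t (r (q (r (q (g) (g))) (k (g) (w (g))))))

normal form = (t (r (q (r (q (g) (g))) (k (g) (w (g))))))


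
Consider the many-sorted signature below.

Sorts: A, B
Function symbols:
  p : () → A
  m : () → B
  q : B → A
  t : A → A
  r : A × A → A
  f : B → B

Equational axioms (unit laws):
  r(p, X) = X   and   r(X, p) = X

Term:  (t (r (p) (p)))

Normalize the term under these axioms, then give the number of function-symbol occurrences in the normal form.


size = 2

1. (t (r (p) (p)))  →  (t (p))
normal form: (t (p))


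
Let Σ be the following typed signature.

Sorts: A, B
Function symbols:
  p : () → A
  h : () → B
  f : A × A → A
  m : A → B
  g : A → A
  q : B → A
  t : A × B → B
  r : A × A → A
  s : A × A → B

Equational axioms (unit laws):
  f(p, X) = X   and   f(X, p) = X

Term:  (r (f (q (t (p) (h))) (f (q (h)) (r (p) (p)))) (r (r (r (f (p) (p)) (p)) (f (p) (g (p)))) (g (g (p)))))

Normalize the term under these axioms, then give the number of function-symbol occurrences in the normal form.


size = 22

1. (r (f (q (t (p) (h))) (f (q (h)) (r (p) (p)))) (r (r (r (f (p) (p)) (p)) (f (p) (g (p)))) (g (g (p)))))  →  (r (f (q (t (p) (h))) (f (q (h)) (r (p) (p)))) (r (r (r (p) (p)) (f (p) (g (p)))) (g (g (p)))))
2. (r (f (q (t (p) (h))) (f (q (h)) (r (p) (p)))) (r (r (r (p) (p)) (f (p) (g (p)))) (g (g (p)))))  →  (r (f (q (t (p) (h))) (f (q (h)) (r (p) (p)))) (r (r (r (p) (p)) (g (p))) (g (g (p)))))
normal form: (r (f (q (t (p) (h))) (f (q (h)) (r (p) (p)))) (r (r (r (p) (p)) (g (p))) (g (g (p)))))


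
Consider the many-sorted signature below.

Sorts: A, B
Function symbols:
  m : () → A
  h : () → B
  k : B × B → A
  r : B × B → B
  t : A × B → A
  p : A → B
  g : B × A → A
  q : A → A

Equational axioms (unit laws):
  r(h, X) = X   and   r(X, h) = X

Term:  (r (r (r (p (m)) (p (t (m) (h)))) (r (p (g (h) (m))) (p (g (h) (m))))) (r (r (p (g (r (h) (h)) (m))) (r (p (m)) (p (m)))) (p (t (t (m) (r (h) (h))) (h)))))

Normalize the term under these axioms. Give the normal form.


normal form = (r (r (r (p (m)) (p (t (m) (h)))) (r (p (g (h) (m))) (p (g (h) (m))))) (r (r (p (g (h) (m))) (r (p (m)) (p (m)))) (p (t (t (m) (h)) (h)))))

1. (r (r (r (p (m)) (p (t (m) (h)))) (r (p (g (h) (m))) (p (g (h) (m))))) (r (r (p (g (r (h) (h)) (m))) (r (p (m)) (p (m)))) (p (t (t (m) (r (h) (h))) (h)))))  →  (r (r (r (p (m)) (p (t (m) (h)))) (r (p (g (h) (m))) (p (g (h) (m))))) (r (r (p (g (h) (m))) (r (p (m)) (p (m)))) (p (t (t (m) (r (h) (h))) (h)))))
2. (r (r (r (p (m)) (p (t (m) (h)))) (r (p (g (h) (m))) (p (g (h) (m))))) (r (r (p (g (h) (m))) (r (p (m)) (p (m)))) (p (t (t (m) (r (h) (h))) (h)))))  →  (r (r (r (p (m)) (p (t (m) (h)))) (r (p (g (h) (m))) (p (g (h) (m))))) (r (r (p (g (h) (m))) (r (p (m)) (p (m)))) (p (t (t (m) (h)) (h)))))


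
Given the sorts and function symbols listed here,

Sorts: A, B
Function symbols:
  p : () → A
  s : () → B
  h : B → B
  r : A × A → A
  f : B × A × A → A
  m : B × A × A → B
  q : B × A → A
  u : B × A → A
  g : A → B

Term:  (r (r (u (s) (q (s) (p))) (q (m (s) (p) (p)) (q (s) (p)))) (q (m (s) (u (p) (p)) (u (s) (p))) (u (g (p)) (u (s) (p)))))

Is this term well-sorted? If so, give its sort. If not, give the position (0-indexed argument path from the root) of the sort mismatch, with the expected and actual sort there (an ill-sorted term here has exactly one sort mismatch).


      (s) : B
        (s) : B
        (p) : A
      (q (s) (p)) : A
    (u (s) (q (s) (p))) : A
        (s) : B
        (p) : A
        (p) : A
      (m (s) (p) (p)) : B
        (s) : B
        (p) : A
      (q (s) (p)) : A
    (q (m (s) (p) (p)) (q (s) (p))) : A
  (r (u (s) (q (s) (p))) (q (m (s) (p) (p)) (q (s) (p)))) : A
      (s) : B
        (p) : A
        (p) : A
      (u (p) (p)) : ✗ arg 0 at [1, 0, 1, 0] has sort A, expected B
        (s) : B
        (p) : A
      (u (s) (p)) : A
        (p) : A
      (g (p)) : B
        (s) : B
        (p) : A
      (u (s) (p)) : A
    (u (g (p)) (u (s) (p))) : A

ill-sorted at position [1, 0, 1, 0]: expected B, got A


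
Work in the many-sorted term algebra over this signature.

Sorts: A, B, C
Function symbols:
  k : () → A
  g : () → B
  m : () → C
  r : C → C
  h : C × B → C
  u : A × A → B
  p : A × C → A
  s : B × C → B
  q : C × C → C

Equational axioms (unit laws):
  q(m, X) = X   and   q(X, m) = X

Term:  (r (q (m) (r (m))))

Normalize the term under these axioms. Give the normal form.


normal form = (r (r (m)))

1. (r (q (m) (r (m))))  →  (r (r (m)))


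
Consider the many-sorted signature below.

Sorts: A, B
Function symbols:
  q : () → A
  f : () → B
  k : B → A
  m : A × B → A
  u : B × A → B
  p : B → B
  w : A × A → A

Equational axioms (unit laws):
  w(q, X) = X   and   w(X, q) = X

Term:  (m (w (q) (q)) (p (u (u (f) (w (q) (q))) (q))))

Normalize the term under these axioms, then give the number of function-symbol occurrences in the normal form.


size = 8

1. (m (w (q) (q)) (p (u (u (f) (w (q) (q))) (q))))  →  (m (q) (p (u (u (f) (w (q) (q))) (q))))
2. (m (q) (p (u (u (f) (w (q) (q))) (q))))  →  (m (q) (p (u (u (f) (q)) (q))))
normal form: (m (q) (p (u (u (f) (q)) (q))))


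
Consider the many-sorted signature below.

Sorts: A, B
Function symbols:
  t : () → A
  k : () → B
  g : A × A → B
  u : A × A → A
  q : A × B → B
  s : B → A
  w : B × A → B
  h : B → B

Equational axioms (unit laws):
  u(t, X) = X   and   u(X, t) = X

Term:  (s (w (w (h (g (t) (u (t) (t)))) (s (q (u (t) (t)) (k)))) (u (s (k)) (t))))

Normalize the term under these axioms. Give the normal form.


normal form = (s (w (w (h (g (t) (t))) (s (q (t) (k)))) (s (k))))

1. (s (w (w (h (g (t) (u (t) (t)))) (s (q (u (t) (t)) (k)))) (u (s (k)) (t))))  →  (s (w (w (h (g (t) (t))) (s (q (u (t) (t)) (k)))) (u (s (k)) (t))))
2. (s (w (w (h (g (t) (t))) (s (q (u (t) (t)) (k)))) (u (s (k)) (t))))  →  (s (w (w (h (g (t) (t))) (s (q (t) (k)))) (u (s (k)) (t))))
3. (s (w (w (h (g (t) (t))) (s (q (t) (k)))) (u (s (k)) (t))))  →  (s (w (w (h (g (t) (t))) (s (q (t) (k)))) (s (k))))


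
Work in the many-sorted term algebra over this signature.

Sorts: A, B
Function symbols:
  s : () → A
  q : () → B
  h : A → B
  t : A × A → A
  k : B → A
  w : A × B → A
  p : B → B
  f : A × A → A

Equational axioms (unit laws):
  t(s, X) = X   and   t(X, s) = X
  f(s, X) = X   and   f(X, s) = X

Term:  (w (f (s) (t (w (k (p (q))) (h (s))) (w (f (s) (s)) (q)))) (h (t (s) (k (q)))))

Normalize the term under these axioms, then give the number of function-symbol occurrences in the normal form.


1. (w (f (s) (t (w (k (p (q))) (h (s))) (w (f (s) (s)) (q)))) (h (t (s) (k (q)))))  →  (w (t (w (k (p (q))) (h (s))) (w (f (s) (s)) (q))) (h (t (s) (k (q)))))
2. (w (t (w (k (p (q))) (h (s))) (w (f (s) (s)) (q))) (h (t (s) (k (q)))))  →  (w (t (w (k (p (q))) (h (s))) (w (s) (q))) (h (t (s) (k (q)))))
3. (w (t (w (k (p (q))) (h (s))) (w (s) (q))) (h (t (s) (k (q)))))  →  (w (t (w (k (p (q))) (h (s))) (w (s) (q))) (h (k (q))))
normal form: (w (t (w (k (p (q))) (h (s))) (w (s) (q))) (h (k (q))))

size = 14


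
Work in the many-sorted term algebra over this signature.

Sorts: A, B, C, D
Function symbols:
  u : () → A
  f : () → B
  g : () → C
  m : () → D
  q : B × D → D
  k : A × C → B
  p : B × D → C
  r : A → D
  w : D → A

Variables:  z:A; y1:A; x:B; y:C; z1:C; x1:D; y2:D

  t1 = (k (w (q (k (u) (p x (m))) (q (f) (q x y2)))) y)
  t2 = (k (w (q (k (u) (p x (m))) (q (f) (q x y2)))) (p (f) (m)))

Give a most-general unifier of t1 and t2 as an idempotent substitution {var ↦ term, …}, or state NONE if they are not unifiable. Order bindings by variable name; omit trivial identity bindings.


{y ↦ (p (f) (m))}


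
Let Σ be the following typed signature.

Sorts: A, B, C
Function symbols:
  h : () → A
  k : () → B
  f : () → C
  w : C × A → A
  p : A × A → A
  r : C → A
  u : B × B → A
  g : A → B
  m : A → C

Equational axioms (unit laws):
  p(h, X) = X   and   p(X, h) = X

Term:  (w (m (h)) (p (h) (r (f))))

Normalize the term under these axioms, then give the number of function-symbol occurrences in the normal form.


size = 5

1. (w (m (h)) (p (h) (r (f))))  →  (w (m (h)) (r (f)))
normal form: (w (m (h)) (r (f)))


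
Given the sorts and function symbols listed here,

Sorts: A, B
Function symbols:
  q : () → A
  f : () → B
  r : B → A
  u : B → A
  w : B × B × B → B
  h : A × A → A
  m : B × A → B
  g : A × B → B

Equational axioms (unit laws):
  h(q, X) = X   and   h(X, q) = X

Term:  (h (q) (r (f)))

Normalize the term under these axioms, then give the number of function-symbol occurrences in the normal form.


size = 2

1. (h (q) (r (f)))  →  (r (f))
normal form: (r (f))


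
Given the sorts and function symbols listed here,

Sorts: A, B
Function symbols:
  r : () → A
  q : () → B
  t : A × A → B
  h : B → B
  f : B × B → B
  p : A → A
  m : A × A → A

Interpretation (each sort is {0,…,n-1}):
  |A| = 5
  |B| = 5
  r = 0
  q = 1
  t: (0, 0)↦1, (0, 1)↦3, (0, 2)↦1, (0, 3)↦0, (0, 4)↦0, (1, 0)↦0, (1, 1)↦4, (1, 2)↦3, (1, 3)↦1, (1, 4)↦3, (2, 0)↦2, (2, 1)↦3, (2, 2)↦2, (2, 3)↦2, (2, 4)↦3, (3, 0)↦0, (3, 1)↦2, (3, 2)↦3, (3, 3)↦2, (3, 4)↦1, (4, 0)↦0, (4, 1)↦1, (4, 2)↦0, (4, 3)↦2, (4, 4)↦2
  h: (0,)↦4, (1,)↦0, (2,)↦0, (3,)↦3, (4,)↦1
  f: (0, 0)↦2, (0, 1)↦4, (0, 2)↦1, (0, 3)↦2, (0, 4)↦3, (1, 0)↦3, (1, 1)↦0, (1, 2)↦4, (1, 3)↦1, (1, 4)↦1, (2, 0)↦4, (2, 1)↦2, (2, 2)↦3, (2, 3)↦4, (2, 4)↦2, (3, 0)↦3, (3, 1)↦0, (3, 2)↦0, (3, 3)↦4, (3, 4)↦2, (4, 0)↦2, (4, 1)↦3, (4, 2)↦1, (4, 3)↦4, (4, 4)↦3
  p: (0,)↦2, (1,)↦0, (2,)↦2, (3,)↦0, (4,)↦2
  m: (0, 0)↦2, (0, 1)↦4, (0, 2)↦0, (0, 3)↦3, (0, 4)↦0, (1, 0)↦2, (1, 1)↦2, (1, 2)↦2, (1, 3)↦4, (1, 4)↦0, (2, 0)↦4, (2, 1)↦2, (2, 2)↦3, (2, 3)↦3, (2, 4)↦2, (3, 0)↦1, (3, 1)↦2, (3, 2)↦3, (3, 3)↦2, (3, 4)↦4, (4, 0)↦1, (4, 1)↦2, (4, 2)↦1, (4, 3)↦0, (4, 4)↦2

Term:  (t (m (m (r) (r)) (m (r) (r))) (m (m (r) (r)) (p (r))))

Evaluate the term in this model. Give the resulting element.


  r = 0
  r = 0
  (m (r) (r)) = m(0, 0) = 2
  r = 0
  r = 0
  (m (r) (r)) = m(0, 0) = 2
  (m (m (r) (r)) (m (r) (r))) = m(2, 2) = 3
  r = 0
  r = 0
  (m (r) (r)) = m(0, 0) = 2
  r = 0
  (p (r)) = p(0,) = 2
  (m (m (r) (r)) (p (r))) = m(2, 2) = 3
  (t (m (m (r) (r)) (m (r) (r))) (m (m (r) (r)) (p (r)))) = t(3, 3) = 2

value = 2


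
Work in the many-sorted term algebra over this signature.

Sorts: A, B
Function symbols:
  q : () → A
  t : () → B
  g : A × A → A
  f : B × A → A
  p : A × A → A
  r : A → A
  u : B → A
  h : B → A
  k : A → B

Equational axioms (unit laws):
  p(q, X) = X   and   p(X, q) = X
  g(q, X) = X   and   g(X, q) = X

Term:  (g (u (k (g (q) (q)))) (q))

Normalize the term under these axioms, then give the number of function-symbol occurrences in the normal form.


1. (g (u (k (g (q) (q)))) (q))  →  (u (k (g (q) (q))))
2. (u (k (g (q) (q))))  →  (u (k (q)))
normal form: (u (k (q)))

size = 3


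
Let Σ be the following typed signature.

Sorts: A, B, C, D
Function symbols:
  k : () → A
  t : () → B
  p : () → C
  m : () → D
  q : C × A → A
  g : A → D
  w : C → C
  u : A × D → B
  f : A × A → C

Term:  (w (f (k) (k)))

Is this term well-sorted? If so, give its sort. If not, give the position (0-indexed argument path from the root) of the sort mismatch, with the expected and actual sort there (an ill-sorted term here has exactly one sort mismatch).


    (k) : A
    (k) : A
  (f (k) (k)) : C
(w (f (k) (k))) : C

well-sorted; sort = C


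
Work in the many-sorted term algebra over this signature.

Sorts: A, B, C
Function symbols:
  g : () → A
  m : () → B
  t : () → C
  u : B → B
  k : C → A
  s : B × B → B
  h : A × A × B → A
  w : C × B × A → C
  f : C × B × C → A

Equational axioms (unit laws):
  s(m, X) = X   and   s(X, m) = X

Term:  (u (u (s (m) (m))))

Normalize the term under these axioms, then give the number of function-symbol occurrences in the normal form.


1. (u (u (s (m) (m))))  →  (u (u (m)))
normal form: (u (u (m)))

size = 3


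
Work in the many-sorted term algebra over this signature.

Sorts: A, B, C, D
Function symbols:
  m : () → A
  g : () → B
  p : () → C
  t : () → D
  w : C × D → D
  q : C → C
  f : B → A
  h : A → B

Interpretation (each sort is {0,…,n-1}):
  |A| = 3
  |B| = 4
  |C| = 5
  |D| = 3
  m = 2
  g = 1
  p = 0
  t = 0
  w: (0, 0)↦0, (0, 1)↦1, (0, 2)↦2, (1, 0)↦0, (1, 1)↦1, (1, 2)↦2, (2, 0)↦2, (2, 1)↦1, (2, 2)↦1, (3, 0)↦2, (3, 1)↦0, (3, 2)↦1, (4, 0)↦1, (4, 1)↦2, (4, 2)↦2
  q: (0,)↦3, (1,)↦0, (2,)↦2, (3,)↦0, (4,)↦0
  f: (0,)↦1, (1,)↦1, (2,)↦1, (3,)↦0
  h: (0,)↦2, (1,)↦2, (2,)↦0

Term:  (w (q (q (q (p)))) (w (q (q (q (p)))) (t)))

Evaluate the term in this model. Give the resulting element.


value = 1

  p = 0
  (q (p)) = q(0,) = 3
  (q (q (p))) = q(3,) = 0
  (q (q (q (p)))) = q(0,) = 3
  p = 0
  (q (p)) = q(0,) = 3
  (q (q (p))) = q(3,) = 0
  (q (q (q (p)))) = q(0,) = 3
  t = 0
  (w (q (q (q (p)))) (t)) = w(3, 0) = 2
  (w (q (q (q (p)))) (w (q (q (q (p)))) (t))) = w(3, 2) = 1


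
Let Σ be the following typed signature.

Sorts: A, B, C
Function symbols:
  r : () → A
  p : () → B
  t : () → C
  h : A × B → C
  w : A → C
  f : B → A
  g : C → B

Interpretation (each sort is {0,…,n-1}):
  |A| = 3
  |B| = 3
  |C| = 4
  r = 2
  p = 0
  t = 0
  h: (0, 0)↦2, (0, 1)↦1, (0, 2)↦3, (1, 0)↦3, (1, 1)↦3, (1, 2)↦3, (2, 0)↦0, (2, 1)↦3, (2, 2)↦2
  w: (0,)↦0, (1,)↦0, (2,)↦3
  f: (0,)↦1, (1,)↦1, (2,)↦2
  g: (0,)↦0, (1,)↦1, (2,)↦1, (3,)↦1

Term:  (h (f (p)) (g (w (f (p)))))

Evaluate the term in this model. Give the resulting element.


value = 3

  p = 0
  (f (p)) = f(0,) = 1
  p = 0
  (f (p)) = f(0,) = 1
  (w (f (p))) = w(1,) = 0
  (g (w (f (p)))) = g(0,) = 0
  (h (f (p)) (g (w (f (p))))) = h(1, 0) = 3


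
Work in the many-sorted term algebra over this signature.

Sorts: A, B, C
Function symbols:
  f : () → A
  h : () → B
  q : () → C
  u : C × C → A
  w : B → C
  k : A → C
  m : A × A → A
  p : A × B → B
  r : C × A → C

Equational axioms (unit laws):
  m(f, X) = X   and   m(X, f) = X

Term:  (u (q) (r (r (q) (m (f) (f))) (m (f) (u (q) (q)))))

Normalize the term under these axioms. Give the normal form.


1. (u (q) (r (r (q) (m (f) (f))) (m (f) (u (q) (q)))))  →  (u (q) (r (r (q) (f)) (m (f) (u (q) (q)))))
2. (u (q) (r (r (q) (f)) (m (f) (u (q) (q)))))  →  (u (q) (r (r (q) (f)) (u (q) (q))))

normal form = (u (q) (r (r (q) (f)) (u (q) (q))))


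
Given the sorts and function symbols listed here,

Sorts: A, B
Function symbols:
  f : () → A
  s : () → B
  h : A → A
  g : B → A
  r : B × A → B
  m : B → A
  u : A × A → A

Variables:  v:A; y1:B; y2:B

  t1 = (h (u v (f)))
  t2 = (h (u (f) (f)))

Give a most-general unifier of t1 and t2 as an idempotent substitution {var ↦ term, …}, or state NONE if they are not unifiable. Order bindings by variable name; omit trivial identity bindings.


{v ↦ (f)}


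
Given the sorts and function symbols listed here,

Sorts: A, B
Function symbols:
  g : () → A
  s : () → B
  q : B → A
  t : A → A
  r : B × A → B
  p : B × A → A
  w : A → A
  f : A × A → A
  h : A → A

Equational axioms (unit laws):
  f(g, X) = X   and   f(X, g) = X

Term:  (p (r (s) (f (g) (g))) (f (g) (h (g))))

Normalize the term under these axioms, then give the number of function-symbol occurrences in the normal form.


size = 6

1. (p (r (s) (f (g) (g))) (f (g) (h (g))))  →  (p (r (s) (g)) (f (g) (h (g))))
2. (p (r (s) (g)) (f (g) (h (g))))  →  (p (r (s) (g)) (h (g)))
normal form: (p (r (s) (g)) (h (g)))


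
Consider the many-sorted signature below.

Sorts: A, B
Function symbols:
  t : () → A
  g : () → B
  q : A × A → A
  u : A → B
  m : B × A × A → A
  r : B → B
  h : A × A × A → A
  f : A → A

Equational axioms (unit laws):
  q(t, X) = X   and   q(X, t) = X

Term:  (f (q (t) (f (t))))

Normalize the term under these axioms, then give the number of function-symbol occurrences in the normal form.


1. (f (q (t) (f (t))))  →  (f (f (t)))
normal form: (f (f (t)))

size = 3


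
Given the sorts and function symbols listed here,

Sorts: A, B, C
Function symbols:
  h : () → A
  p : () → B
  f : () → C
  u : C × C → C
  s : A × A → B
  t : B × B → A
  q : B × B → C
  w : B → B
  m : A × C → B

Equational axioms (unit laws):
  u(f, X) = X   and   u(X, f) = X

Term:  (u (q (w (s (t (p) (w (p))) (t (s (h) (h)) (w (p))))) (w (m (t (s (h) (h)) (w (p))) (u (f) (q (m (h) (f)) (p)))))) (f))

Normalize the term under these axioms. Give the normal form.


normal form = (q (w (s (t (p) (w (p))) (t (s (h) (h)) (w (p))))) (w (m (t (s (h) (h)) (w (p))) (q (m (h) (f)) (p)))))

1. (u (q (w (s (t (p) (w (p))) (t (s (h) (h)) (w (p))))) (w (m (t (s (h) (h)) (w (p))) (u (f) (q (m (h) (f)) (p)))))) (f))  →  (q (w (s (t (p) (w (p))) (t (s (h) (h)) (w (p))))) (w (m (t (s (h) (h)) (w (p))) (u (f) (q (m (h) (f)) (p))))))
2. (q (w (s (t (p) (w (p))) (t (s (h) (h)) (w (p))))) (w (m (t (s (h) (h)) (w (p))) (u (f) (q (m (h) (f)) (p))))))  →  (q (w (s (t (p) (w (p))) (t (s (h) (h)) (w (p))))) (w (m (t (s (h) (h)) (w (p))) (q (m (h) (f)) (p)))))


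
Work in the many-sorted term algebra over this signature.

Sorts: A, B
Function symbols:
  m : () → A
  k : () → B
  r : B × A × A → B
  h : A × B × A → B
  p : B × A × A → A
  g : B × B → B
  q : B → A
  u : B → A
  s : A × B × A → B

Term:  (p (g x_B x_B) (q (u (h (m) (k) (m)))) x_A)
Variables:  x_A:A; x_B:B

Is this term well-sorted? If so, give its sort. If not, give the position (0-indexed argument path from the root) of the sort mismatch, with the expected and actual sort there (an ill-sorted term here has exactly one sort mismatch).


    x_B : B
    x_B : B
  (g x_B x_B) : B
        (m) : A
        (k) : B
        (m) : A
      (h (m) (k) (m)) : B
    (u (h (m) (k) (m))) : A
  (q (u (h (m) (k) (m)))) : ✗ arg 0 at [1, 0] has sort A, expected B
  x_A : A

ill-sorted at position [1, 0]: expected B, got A


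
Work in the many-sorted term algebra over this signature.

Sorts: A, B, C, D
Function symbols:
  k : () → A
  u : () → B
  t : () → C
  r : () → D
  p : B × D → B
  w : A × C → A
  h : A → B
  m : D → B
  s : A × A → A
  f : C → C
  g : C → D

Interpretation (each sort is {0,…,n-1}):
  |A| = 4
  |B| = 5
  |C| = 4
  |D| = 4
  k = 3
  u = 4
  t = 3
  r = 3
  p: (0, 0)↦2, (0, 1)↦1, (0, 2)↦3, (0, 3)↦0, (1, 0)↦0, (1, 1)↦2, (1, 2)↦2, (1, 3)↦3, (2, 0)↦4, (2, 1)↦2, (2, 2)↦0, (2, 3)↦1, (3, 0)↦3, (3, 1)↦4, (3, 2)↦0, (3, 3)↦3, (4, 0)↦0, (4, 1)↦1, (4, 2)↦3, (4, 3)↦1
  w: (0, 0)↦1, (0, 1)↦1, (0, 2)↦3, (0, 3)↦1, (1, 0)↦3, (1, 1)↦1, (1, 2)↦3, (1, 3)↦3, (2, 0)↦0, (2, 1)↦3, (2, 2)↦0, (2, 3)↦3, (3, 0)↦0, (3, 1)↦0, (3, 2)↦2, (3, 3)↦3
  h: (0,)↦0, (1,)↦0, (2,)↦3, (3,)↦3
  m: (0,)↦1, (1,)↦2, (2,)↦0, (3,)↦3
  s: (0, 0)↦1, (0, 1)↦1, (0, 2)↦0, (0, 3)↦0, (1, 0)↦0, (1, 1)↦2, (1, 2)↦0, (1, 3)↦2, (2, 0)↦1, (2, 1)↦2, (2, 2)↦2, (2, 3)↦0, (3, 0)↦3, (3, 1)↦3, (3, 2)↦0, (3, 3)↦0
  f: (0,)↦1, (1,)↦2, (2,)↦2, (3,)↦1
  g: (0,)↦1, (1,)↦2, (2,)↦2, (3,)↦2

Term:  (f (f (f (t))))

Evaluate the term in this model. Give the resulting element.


value = 2

  t = 3
  (f (t)) = f(3,) = 1
  (f (f (t))) = f(1,) = 2
  (f (f (f (t)))) = f(2,) = 2


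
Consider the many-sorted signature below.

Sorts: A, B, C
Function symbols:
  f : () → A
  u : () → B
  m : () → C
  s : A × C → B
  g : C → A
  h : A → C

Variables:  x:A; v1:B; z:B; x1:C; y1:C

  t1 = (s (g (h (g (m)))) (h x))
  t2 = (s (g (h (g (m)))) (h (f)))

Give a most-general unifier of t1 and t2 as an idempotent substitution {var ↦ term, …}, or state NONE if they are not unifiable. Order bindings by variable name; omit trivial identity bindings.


{x ↦ (f)}


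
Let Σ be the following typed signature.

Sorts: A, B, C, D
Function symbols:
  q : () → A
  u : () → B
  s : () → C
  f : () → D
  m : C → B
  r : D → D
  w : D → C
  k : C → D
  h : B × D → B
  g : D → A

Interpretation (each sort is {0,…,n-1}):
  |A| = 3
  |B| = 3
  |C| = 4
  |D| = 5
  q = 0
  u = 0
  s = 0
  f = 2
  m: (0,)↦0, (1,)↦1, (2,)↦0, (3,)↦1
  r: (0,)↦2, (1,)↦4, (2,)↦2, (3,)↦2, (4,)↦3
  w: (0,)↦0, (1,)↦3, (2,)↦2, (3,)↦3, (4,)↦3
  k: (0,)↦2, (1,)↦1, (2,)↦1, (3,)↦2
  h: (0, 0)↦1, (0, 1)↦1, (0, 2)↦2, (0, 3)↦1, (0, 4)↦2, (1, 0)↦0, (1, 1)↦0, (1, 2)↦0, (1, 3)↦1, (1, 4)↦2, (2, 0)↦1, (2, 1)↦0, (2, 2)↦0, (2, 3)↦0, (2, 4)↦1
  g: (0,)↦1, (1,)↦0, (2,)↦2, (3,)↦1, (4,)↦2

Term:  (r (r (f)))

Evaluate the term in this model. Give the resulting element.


  f = 2
  (r (f)) = r(2,) = 2
  (r (r (f))) = r(2,) = 2

value = 2


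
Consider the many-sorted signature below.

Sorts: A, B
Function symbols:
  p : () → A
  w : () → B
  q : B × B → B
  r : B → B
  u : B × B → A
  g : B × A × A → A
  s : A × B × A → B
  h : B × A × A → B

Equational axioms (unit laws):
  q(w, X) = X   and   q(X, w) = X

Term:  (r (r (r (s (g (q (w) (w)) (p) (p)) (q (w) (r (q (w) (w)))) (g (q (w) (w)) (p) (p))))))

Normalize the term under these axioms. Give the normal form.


normal form = (r (r (r (s (g (w) (p) (p)) (r (w)) (g (w) (p) (p))))))

1. (r (r (r (s (g (q (w) (w)) (p) (p)) (q (w) (r (q (w) (w)))) (g (q (w) (w)) (p) (p))))))  →  (r (r (r (s (g (w) (p) (p)) (q (w) (r (q (w) (w)))) (g (q (w) (w)) (p) (p))))))
2. (r (r (r (s (g (w) (p) (p)) (q (w) (r (q (w) (w)))) (g (q (w) (w)) (p) (p))))))  →  (r (r (r (s (g (w) (p) (p)) (r (q (w) (w))) (g (q (w) (w)) (p) (p))))))
3. (r (r (r (s (g (w) (p) (p)) (r (q (w) (w))) (g (q (w) (w)) (p) (p))))))  →  (r (r (r (s (g (w) (p) (p)) (r (w)) (g (q (w) (w)) (p) (p))))))
4. (r (r (r (s (g (w) (p) (p)) (r (w)) (g (q (w) (w)) (p) (p))))))  →  (r (r (r (s (g (w) (p) (p)) (r (w)) (g (w) (p) (p))))))


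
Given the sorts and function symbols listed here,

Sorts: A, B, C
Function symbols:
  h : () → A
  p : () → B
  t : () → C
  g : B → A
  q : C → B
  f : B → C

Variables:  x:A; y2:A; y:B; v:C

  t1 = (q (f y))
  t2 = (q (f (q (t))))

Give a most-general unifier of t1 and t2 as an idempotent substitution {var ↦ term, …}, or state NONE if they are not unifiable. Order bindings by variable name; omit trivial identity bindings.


{y ↦ (q (t))}


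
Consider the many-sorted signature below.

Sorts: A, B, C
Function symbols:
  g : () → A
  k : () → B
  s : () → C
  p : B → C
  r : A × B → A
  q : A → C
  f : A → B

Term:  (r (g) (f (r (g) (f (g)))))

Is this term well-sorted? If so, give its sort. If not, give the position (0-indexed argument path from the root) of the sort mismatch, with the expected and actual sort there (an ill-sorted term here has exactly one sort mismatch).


  (g) : A
      (g) : A
        (g) : A
      (f (g)) : B
    (r (g) (f (g))) : A
  (f (r (g) (f (g)))) : B
(r (g) (f (r (g) (f (g))))) : A

well-sorted; sort = A


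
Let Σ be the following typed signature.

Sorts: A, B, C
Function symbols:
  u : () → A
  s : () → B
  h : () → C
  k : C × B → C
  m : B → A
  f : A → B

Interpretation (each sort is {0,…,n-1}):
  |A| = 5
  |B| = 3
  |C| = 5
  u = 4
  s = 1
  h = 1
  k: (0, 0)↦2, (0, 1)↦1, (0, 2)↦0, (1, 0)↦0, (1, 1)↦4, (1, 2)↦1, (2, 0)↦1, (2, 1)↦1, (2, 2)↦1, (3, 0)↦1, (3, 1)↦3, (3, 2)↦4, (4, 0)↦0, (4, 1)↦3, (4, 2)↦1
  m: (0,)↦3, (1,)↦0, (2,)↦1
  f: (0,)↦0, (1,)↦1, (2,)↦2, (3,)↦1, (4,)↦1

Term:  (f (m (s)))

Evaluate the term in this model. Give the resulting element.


  s = 1
  (m (s)) = m(1,) = 0
  (f (m (s))) = f(0,) = 0

value = 0


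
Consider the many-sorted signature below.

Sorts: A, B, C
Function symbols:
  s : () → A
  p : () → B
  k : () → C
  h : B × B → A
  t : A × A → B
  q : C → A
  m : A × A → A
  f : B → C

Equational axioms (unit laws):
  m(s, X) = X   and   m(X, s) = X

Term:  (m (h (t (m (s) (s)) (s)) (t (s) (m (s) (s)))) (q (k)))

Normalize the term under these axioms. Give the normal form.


1. (m (h (t (m (s) (s)) (s)) (t (s) (m (s) (s)))) (q (k)))  →  (m (h (t (s) (s)) (t (s) (m (s) (s)))) (q (k)))
2. (m (h (t (s) (s)) (t (s) (m (s) (s)))) (q (k)))  →  (m (h (t (s) (s)) (t (s) (s))) (q (k)))

normal form = (m (h (t (s) (s)) (t (s) (s))) (q (k)))


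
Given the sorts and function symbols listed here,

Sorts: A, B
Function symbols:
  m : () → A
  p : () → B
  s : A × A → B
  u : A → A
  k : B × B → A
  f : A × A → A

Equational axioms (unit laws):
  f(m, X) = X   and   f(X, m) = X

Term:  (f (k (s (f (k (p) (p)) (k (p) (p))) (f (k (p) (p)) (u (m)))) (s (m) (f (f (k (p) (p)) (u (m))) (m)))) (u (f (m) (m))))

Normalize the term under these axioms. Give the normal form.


normal form = (f (k (s (f (k (p) (p)) (k (p) (p))) (f (k (p) (p)) (u (m)))) (s (m) (f (k (p) (p)) (u (m))))) (u (m)))

1. (f (k (s (f (k (p) (p)) (k (p) (p))) (f (k (p) (p)) (u (m)))) (s (m) (f (f (k (p) (p)) (u (m))) (m)))) (u (f (m) (m))))  →  (f (k (s (f (k (p) (p)) (k (p) (p))) (f (k (p) (p)) (u (m)))) (s (m) (f (k (p) (p)) (u (m))))) (u (f (m) (m))))
2. (f (k (s (f (k (p) (p)) (k (p) (p))) (f (k (p) (p)) (u (m)))) (s (m) (f (k (p) (p)) (u (m))))) (u (f (m) (m))))  →  (f (k (s (f (k (p) (p)) (k (p) (p))) (f (k (p) (p)) (u (m)))) (s (m) (f (k (p) (p)) (u (m))))) (u (m)))


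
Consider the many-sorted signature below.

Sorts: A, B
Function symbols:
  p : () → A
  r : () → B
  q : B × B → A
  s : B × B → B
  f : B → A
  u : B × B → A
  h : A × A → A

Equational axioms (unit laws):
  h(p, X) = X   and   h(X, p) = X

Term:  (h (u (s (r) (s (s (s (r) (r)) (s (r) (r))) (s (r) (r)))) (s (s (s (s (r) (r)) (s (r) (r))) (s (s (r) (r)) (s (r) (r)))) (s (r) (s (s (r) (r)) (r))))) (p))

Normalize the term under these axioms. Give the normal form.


normal form = (u (s (r) (s (s (s (r) (r)) (s (r) (r))) (s (r) (r)))) (s (s (s (s (r) (r)) (s (r) (r))) (s (s (r) (r)) (s (r) (r)))) (s (r) (s (s (r) (r)) (r)))))

1. (h (u (s (r) (s (s (s (r) (r)) (s (r) (r))) (s (r) (r)))) (s (s (s (s (r) (r)) (s (r) (r))) (s (s (r) (r)) (s (r) (r)))) (s (r) (s (s (r) (r)) (r))))) (p))  →  (u (s (r) (s (s (s (r) (r)) (s (r) (r))) (s (r) (r)))) (s (s (s (s (r) (r)) (s (r) (r))) (s (s (r) (r)) (s (r) (r)))) (s (r) (s (s (r) (r)) (r)))))


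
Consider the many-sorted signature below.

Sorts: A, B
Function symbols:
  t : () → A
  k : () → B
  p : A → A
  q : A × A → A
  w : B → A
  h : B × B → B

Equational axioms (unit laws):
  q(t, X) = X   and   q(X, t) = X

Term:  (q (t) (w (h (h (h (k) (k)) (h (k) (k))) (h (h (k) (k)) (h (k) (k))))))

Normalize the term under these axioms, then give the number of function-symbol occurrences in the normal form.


1. (q (t) (w (h (h (h (k) (k)) (h (k) (k))) (h (h (k) (k)) (h (k) (k))))))  →  (w (h (h (h (k) (k)) (h (k) (k))) (h (h (k) (k)) (h (k) (k)))))
normal form: (w (h (h (h (k) (k)) (h (k) (k))) (h (h (k) (k)) (h (k) (k)))))

size = 16


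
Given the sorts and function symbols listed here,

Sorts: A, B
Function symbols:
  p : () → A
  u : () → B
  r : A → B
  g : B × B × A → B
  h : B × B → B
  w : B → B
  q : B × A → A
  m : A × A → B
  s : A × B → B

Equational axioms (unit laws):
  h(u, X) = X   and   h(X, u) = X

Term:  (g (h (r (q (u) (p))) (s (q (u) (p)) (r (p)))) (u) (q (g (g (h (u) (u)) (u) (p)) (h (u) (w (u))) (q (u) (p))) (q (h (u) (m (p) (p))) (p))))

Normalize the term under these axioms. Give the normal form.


normal form = (g (h (r (q (u) (p))) (s (q (u) (p)) (r (p)))) (u) (q (g (g (u) (u) (p)) (w (u)) (q (u) (p))) (q (m (p) (p)) (p))))

1. (g (h (r (q (u) (p))) (s (q (u) (p)) (r (p)))) (u) (q (g (g (h (u) (u)) (u) (p)) (h (u) (w (u))) (q (u) (p))) (q (h (u) (m (p) (p))) (p))))  →  (g (h (r (q (u) (p))) (s (q (u) (p)) (r (p)))) (u) (q (g (g (u) (u) (p)) (h (u) (w (u))) (q (u) (p))) (q (h (u) (m (p) (p))) (p))))
2. (g (h (r (q (u) (p))) (s (q (u) (p)) (r (p)))) (u) (q (g (g (u) (u) (p)) (h (u) (w (u))) (q (u) (p))) (q (h (u) (m (p) (p))) (p))))  →  (g (h (r (q (u) (p))) (s (q (u) (p)) (r (p)))) (u) (q (g (g (u) (u) (p)) (w (u)) (q (u) (p))) (q (h (u) (m (p) (p))) (p))))
3. (g (h (r (q (u) (p))) (s (q (u) (p)) (r (p)))) (u) (q (g (g (u) (u) (p)) (w (u)) (q (u) (p))) (q (h (u) (m (p) (p))) (p))))  →  (g (h (r (q (u) (p))) (s (q (u) (p)) (r (p)))) (u) (q (g (g (u) (u) (p)) (w (u)) (q (u) (p))) (q (m (p) (p)) (p))))


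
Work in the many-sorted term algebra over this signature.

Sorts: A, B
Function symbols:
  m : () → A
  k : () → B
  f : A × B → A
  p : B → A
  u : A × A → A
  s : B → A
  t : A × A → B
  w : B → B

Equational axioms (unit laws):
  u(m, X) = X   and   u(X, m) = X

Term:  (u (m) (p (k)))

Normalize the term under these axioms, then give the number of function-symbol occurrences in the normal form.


1. (u (m) (p (k)))  →  (p (k))
normal form: (p (k))

size = 2


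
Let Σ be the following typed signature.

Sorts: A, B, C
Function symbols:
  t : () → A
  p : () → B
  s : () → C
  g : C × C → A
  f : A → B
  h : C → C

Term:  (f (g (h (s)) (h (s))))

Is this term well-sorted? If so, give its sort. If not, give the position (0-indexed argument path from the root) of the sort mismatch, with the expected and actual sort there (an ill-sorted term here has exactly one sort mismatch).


      (s) : C
    (h (s)) : C
      (s) : C
    (h (s)) : C
  (g (h (s)) (h (s))) : A
(f (g (h (s)) (h (s)))) : B

well-sorted; sort = B


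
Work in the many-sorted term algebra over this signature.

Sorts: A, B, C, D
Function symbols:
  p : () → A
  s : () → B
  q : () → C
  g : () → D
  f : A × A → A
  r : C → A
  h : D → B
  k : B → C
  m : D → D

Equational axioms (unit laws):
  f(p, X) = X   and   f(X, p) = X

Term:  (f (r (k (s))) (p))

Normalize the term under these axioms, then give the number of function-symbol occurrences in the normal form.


size = 3

1. (f (r (k (s))) (p))  →  (r (k (s)))
normal form: (r (k (s)))


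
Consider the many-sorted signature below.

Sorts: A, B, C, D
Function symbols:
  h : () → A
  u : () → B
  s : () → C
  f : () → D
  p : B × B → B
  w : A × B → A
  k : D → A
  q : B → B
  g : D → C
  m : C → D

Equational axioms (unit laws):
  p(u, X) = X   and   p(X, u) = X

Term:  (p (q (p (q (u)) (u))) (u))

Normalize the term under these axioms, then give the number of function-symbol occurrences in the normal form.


1. (p (q (p (q (u)) (u))) (u))  →  (q (p (q (u)) (u)))
2. (q (p (q (u)) (u)))  →  (q (q (u)))
normal form: (q (q (u)))

size = 3
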